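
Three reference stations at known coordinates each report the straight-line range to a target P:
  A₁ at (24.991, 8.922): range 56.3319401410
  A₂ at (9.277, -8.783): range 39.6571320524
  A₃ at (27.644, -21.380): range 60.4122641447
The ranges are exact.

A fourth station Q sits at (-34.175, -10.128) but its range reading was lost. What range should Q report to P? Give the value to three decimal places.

8.004

eq1: (x − 24.991)² + (y − 8.922)² = 56.3319401410²
eq2: (x − 9.277)² + (y + 8.783)² = 39.6571320524²
eq3: (x − 27.644)² + (y + 21.380)² = 60.4122641447²
eq1−eq3, eq1−eq2 (x²,y² cancel):
  5.306·x − 60.604·y = 40.788792
  -31.428·x − 35.410·y = 1059.651010
det = 5.306·-35.410 − -60.604·-31.428 = -2092.547972
x = (40.788792·-35.410 − -60.604·1059.651010) / -2092.547972 = -29.999197
y = (5.306·1059.651010 − 40.788792·-31.428) / -2092.547972 = -3.299527
|P − Q| = √((-29.999197 − -34.175)² + (-3.299527 − -10.128)²) = 8.004085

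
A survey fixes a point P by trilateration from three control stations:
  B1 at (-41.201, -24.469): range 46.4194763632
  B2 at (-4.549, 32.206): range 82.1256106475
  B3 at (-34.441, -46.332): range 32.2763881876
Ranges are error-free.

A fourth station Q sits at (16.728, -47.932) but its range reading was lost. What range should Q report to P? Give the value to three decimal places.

19.190

eq1: (x + 41.201)² + (y + 24.469)² = 46.4194763632²
eq2: (x + 4.549)² + (y − 32.206)² = 82.1256106475²
eq3: (x + 34.441)² + (y + 46.332)² = 32.2763881876²
eq3−eq2, eq3−eq1 (x²,y² cancel):
  59.784·x + 157.076·y = -7977.767558
  -13.520·x + 43.726·y = -2149.584894
det = 59.784·43.726 − 157.076·-13.520 = 4737.782704
x = (-7977.767558·43.726 − 157.076·-2149.584894) / 4737.782704 = -2.361372
y = (59.784·-2149.584894 − -7977.767558·-13.520) / 4737.782704 = -49.890469
|P − Q| = √((-2.361372 − 16.728)² + (-49.890469 − -47.932)²) = 19.189573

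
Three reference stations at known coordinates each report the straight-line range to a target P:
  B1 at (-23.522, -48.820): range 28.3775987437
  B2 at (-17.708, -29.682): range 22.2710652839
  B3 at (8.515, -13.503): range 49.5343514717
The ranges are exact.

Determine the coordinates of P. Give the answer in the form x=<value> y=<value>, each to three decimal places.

eq1: (x + 23.522)² + (y + 48.820)² = 28.3775987437²
eq2: (x + 17.708)² + (y + 29.682)² = 22.2710652839²
eq3: (x − 8.515)² + (y + 13.503)² = 49.5343514717²
eq2−eq1, eq2−eq3 (x²,y² cancel):
  -11.628·x − 38.276·y = 1432.794734
  52.446·x + 32.358·y = -2897.409781
det = -11.628·32.358 − -38.276·52.446 = 1631.164272
x = (1432.794734·32.358 − -38.276·-2897.409781) / 1631.164272 = -39.566147
y = (-11.628·-2897.409781 − 1432.794734·52.446) / 1631.164272 = -25.413303

x=-39.566 y=-25.413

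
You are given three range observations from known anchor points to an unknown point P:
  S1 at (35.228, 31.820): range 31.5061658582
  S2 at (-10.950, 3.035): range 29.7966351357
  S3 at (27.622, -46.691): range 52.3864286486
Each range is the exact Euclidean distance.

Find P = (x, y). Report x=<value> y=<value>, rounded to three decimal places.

x=18.785 y=4.945

eq1: (x − 35.228)² + (y − 31.820)² = 31.5061658582²
eq2: (x + 10.950)² + (y − 3.035)² = 29.7966351357²
eq3: (x − 27.622)² + (y + 46.691)² = 52.3864286486²
eq2−eq1, eq2−eq3 (x²,y² cancel):
  92.356·x + 57.570·y = 2019.611637
  77.144·x − 99.452·y = 957.412199
det = 92.356·-99.452 − 57.570·77.144 = -13626.168992
x = (2019.611637·-99.452 − 57.570·957.412199) / -13626.168992 = 18.785371
y = (92.356·957.412199 − 2019.611637·77.144) / -13626.168992 = 4.944762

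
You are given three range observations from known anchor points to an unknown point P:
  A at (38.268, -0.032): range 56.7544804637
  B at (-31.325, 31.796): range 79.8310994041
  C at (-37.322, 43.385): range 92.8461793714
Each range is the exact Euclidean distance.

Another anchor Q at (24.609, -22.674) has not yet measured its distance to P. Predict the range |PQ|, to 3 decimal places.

eq1: (x − 38.268)² + (y + 0.032)² = 56.7544804637²
eq2: (x + 31.325)² + (y − 31.796)² = 79.8310994041²
eq3: (x + 37.322)² + (y − 43.385)² = 92.8461793714²
eq2−eq1, eq2−eq3 (x²,y² cancel):
  139.186·x − 63.656·y = 2624.132986
  -11.994·x + 23.178·y = -964.459924
det = 139.186·23.178 − -63.656·-11.994 = 2462.563044
x = (2624.132986·23.178 − -63.656·-964.459924) / 2462.563044 = -0.232078
y = (139.186·-964.459924 − 2624.132986·-11.994) / 2462.563044 = -41.731101
|P − Q| = √((-0.232078 − 24.609)² + (-41.731101 − -22.674)²) = 31.308981

31.309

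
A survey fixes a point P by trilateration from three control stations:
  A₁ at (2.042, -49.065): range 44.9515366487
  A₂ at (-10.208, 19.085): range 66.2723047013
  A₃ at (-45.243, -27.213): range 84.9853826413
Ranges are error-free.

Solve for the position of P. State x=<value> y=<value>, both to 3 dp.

x=39.700 y=-24.518

eq1: (x − 2.042)² + (y + 49.065)² = 44.9515366487²
eq2: (x + 10.208)² + (y − 19.085)² = 66.2723047013²
eq3: (x + 45.243)² + (y + 27.213)² = 84.9853826413²
eq1−eq2, eq1−eq3 (x²,y² cancel):
  -24.500·x + 136.300·y = -4314.481223
  -94.570·x + 43.704·y = -4825.942187
det = -24.500·43.704 − 136.300·-94.570 = 11819.143000
x = (-4314.481223·43.704 − 136.300·-4825.942187) / 11819.143000 = 39.699649
y = (-24.500·-4825.942187 − -4314.481223·-94.570) / 11819.143000 = -24.518267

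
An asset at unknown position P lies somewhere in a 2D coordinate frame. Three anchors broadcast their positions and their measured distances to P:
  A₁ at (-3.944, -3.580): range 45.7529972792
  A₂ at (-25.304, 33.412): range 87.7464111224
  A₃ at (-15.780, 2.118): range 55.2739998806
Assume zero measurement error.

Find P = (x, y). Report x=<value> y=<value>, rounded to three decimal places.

eq1: (x + 3.944)² + (y + 3.580)² = 45.7529972792²
eq2: (x + 25.304)² + (y − 33.412)² = 87.7464111224²
eq3: (x + 15.780)² + (y − 2.118)² = 55.2739998806²
eq1−eq3, eq1−eq2 (x²,y² cancel):
  -23.672·x + 11.396·y = -736.755515
  -42.720·x + 73.984·y = -3877.813281
det = -23.672·73.984 − 11.396·-42.720 = -1264.512128
x = (-736.755515·73.984 − 11.396·-3877.813281) / -1264.512128 = 8.158530
y = (-23.672·-3877.813281 − -736.755515·-42.720) / -1264.512128 = -47.703299

x=8.159 y=-47.703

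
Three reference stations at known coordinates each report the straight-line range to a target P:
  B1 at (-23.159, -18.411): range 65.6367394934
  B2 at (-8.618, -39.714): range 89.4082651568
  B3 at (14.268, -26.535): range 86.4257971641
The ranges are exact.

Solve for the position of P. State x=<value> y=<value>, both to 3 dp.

eq1: (x + 23.159)² + (y + 18.411)² = 65.6367394934²
eq2: (x + 8.618)² + (y + 39.714)² = 89.4082651568²
eq3: (x − 14.268)² + (y + 26.535)² = 86.4257971641²
eq1−eq2, eq1−eq3 (x²,y² cancel):
  29.082·x − 42.606·y = -2909.488789
  74.854·x − 16.248·y = -3128.858997
det = 29.082·-16.248 − -42.606·74.854 = 2716.705188
x = (-2909.488789·-16.248 − -42.606·-3128.858997) / 2716.705188 = -31.668800
y = (29.082·-3128.858997 − -2909.488789·74.854) / 2716.705188 = 46.671754

x=-31.669 y=46.672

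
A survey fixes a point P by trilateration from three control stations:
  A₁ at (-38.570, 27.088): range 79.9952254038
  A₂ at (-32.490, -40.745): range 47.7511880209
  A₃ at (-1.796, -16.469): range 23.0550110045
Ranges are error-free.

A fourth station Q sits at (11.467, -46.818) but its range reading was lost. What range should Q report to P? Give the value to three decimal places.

14.458

eq1: (x + 38.570)² + (y − 27.088)² = 79.9952254038²
eq2: (x + 32.490)² + (y + 40.745)² = 47.7511880209²
eq3: (x + 1.796)² + (y + 16.469)² = 23.0550110045²
eq2−eq3, eq2−eq1 (x²,y² cancel):
  61.388·x + 48.552·y = -692.659123
  -12.160·x + 135.666·y = -4613.410611
det = 61.388·135.666 − 48.552·-12.160 = 8918.656728
x = (-692.659123·135.666 − 48.552·-4613.410611) / 8918.656728 = 14.578431
y = (61.388·-4613.410611 − -692.659123·-12.160) / 8918.656728 = -32.698958
|P − Q| = √((14.578431 − 11.467)² + (-32.698958 − -46.818)²) = 14.457812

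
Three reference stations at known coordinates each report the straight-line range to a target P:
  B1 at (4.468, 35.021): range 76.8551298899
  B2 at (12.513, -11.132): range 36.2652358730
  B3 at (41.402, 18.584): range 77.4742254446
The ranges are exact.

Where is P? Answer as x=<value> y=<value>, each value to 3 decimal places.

x=-8.420 y=-40.746

eq1: (x − 4.468)² + (y − 35.021)² = 76.8551298899²
eq2: (x − 12.513)² + (y + 11.132)² = 36.2652358730²
eq3: (x − 41.402)² + (y − 18.584)² = 77.4742254446²
eq3−eq2, eq3−eq1 (x²,y² cancel):
  -57.778·x − 59.432·y = 2908.094208
  -73.868·x + 32.874·y = -717.512577
det = -57.778·32.874 − -59.432·-73.868 = -6289.516948
x = (2908.094208·32.874 − -59.432·-717.512577) / -6289.516948 = -8.419960
y = (-57.778·-717.512577 − 2908.094208·-73.868) / -6289.516948 = -40.745823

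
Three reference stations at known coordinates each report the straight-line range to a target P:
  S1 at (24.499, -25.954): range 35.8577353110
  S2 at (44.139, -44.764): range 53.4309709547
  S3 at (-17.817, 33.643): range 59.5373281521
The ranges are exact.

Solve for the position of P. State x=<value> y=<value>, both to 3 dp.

eq1: (x − 24.499)² + (y + 25.954)² = 35.8577353110²
eq2: (x − 44.139)² + (y + 44.764)² = 53.4309709547²
eq3: (x + 17.817)² + (y − 33.643)² = 59.5373281521²
eq1−eq2, eq1−eq3 (x²,y² cancel):
  39.280·x − 37.620·y = 1109.164424
  -84.632·x + 119.194·y = -2083.430441
det = 39.280·119.194 − -37.620·-84.632 = 1498.084480
x = (1109.164424·119.194 − -37.620·-2083.430441) / 1498.084480 = 35.930611
y = (39.280·-2083.430441 − 1109.164424·-84.632) / 1498.084480 = 8.032695

x=35.931 y=8.033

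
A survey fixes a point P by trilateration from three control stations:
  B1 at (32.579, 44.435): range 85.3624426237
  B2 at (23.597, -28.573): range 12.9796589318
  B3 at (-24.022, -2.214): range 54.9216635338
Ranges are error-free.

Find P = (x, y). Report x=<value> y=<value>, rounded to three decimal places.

eq1: (x − 32.579)² + (y − 44.435)² = 85.3624426237²
eq2: (x − 23.597)² + (y + 28.573)² = 12.9796589318²
eq3: (x + 24.022)² + (y + 2.214)² = 54.9216635338²
eq2−eq1, eq2−eq3 (x²,y² cancel):
  17.964·x + 146.016·y = -5455.649337
  -95.238·x + 52.718·y = -3639.194037
det = 17.964·52.718 − 146.016·-95.238 = 14853.297960
x = (-5455.649337·52.718 − 146.016·-3639.194037) / 14853.297960 = 16.411819
y = (17.964·-3639.194037 − -5455.649337·-95.238) / 14853.297960 = -39.382473

x=16.412 y=-39.382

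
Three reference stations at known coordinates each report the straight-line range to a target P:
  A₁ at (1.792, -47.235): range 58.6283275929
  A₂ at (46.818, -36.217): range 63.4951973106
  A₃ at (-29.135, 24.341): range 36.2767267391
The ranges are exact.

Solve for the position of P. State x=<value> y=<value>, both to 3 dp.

eq1: (x − 1.792)² + (y + 47.235)² = 58.6283275929²
eq2: (x − 46.818)² + (y + 36.217)² = 63.4951973106²
eq3: (x + 29.135)² + (y − 24.341)² = 36.2767267391²
eq1−eq3, eq1−eq2 (x²,y² cancel):
  -61.854·x + 143.152·y = 1328.255910
  90.052·x + 22.036·y = 674.880439
det = -61.854·22.036 − 143.152·90.052 = -14254.138648
x = (1328.255910·22.036 − 143.152·674.880439) / -14254.138648 = 4.724315
y = (-61.854·674.880439 − 1328.255910·90.052) / -14254.138648 = 11.319951

x=4.724 y=11.320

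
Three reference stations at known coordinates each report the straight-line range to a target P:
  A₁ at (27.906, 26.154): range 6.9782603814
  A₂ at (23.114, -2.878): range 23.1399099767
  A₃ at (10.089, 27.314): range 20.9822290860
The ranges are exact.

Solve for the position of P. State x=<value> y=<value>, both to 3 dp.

x=29.506 y=19.362

eq1: (x − 27.906)² + (y − 26.154)² = 6.9782603814²
eq2: (x − 23.114)² + (y + 2.878)² = 23.1399099767²
eq3: (x − 10.089)² + (y − 27.314)² = 20.9822290860²
eq2−eq1, eq2−eq3 (x²,y² cancel):
  9.584·x + 58.064·y = 1406.995988
  -26.050·x + 60.384·y = 400.504133
det = 9.584·60.384 − 58.064·-26.050 = 2091.287456
x = (1406.995988·60.384 − 58.064·400.504133) / 2091.287456 = 29.505831
y = (9.584·400.504133 − 1406.995988·-26.050) / 2091.287456 = 19.361603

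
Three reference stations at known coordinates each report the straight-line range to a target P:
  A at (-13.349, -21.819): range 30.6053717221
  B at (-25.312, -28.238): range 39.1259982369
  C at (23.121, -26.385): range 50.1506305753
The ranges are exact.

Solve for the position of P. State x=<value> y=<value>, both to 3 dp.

eq1: (x + 13.349)² + (y + 21.819)² = 30.6053717221²
eq2: (x + 25.312)² + (y + 28.238)² = 39.1259982369²
eq3: (x − 23.121)² + (y + 26.385)² = 50.1506305753²
eq3−eq2, eq3−eq1 (x²,y² cancel):
  -96.866·x − 3.706·y = 1191.575131
  -72.940·x + 9.132·y = 1001.912665
det = -96.866·9.132 − -3.706·-72.940 = -1154.895952
x = (1191.575131·9.132 − -3.706·1001.912665) / -1154.895952 = -12.637115
y = (-96.866·1001.912665 − 1191.575131·-72.940) / -1154.895952 = 8.778091

x=-12.637 y=8.778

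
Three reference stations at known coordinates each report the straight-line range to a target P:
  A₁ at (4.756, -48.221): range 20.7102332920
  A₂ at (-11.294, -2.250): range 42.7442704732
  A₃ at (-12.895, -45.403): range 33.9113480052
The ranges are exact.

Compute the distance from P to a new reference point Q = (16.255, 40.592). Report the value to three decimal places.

73.439

eq1: (x − 4.756)² + (y + 48.221)² = 20.7102332920²
eq2: (x + 11.294)² + (y + 2.250)² = 42.7442704732²
eq3: (x + 12.895)² + (y + 45.403)² = 33.9113480052²
eq3−eq1, eq3−eq2 (x²,y² cancel):
  35.302·x − 5.636·y = 841.236704
  3.202·x + 86.306·y = -2772.189633
det = 35.302·86.306 − -5.636·3.202 = 3064.820884
x = (841.236704·86.306 − -5.636·-2772.189633) / 3064.820884 = 18.591532
y = (35.302·-2772.189633 − 841.236704·3.202) / 3064.820884 = -32.810230
|P − Q| = √((18.591532 − 16.255)² + (-32.810230 − 40.592)²) = 73.439409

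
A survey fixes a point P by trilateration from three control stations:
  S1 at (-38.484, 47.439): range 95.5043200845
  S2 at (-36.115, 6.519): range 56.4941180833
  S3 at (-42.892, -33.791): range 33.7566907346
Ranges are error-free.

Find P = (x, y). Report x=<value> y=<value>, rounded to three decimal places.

x=-10.695 y=-43.933

eq1: (x + 38.484)² + (y − 47.439)² = 95.5043200845²
eq2: (x + 36.115)² + (y − 6.519)² = 56.4941180833²
eq3: (x + 42.892)² + (y + 33.791)² = 33.7566907346²
eq2−eq3, eq2−eq1 (x²,y² cancel):
  -13.554·x − 80.620·y = 3686.835968
  -4.738·x + 81.840·y = -3544.803386
det = -13.554·81.840 − -80.620·-4.738 = -1491.236920
x = (3686.835968·81.840 − -80.620·-3544.803386) / -1491.236920 = -10.694885
y = (-13.554·-3544.803386 − 3686.835968·-4.738) / -1491.236920 = -43.932988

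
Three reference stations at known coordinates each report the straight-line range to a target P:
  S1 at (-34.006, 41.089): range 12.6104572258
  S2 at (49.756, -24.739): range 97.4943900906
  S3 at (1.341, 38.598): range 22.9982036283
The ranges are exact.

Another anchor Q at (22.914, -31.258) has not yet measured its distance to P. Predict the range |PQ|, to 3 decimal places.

eq1: (x + 34.006)² + (y − 41.089)² = 12.6104572258²
eq2: (x − 49.756)² + (y + 24.739)² = 97.4943900906²
eq3: (x − 1.341)² + (y − 38.598)² = 22.9982036283²
eq1−eq3, eq1−eq2 (x²,y² cancel):
  70.694·x − 4.982·y = -1723.003811
  167.524·x − 131.656·y = -9103.168768
det = 70.694·-131.656 − -4.982·167.524 = -8472.684696
x = (-1723.003811·-131.656 − -4.982·-9103.168768) / -8472.684696 = -21.420814
y = (70.694·-9103.168768 − -1723.003811·167.524) / -8472.684696 = 41.886950
|P − Q| = √((-21.420814 − 22.914)² + (41.886950 − -31.258)²) = 85.532213

85.532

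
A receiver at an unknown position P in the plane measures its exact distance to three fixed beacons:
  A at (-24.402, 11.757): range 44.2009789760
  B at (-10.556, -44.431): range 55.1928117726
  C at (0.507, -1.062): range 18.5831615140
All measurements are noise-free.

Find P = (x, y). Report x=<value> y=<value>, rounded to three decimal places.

eq1: (x + 24.402)² + (y − 11.757)² = 44.2009789760²
eq2: (x + 10.556)² + (y + 44.431)² = 55.1928117726²
eq3: (x − 0.507)² + (y + 1.062)² = 18.5831615140²
eq2−eq1, eq2−eq3 (x²,y² cancel):
  -27.692·x + 112.376·y = -259.338315
  22.126·x + 86.738·y = 616.754576
det = -27.692·86.738 − 112.376·22.126 = -4888.380072
x = (-259.338315·86.738 − 112.376·616.754576) / -4888.380072 = 18.779820
y = (-27.692·616.754576 − -259.338315·22.126) / -4888.380072 = 2.320001

x=18.780 y=2.320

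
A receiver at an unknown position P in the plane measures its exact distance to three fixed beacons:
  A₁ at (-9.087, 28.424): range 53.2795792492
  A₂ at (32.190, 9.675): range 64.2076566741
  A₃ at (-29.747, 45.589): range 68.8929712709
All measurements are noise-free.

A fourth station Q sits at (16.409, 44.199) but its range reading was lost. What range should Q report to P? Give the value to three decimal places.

eq1: (x + 9.087)² + (y − 28.424)² = 53.2795792492²
eq2: (x − 32.190)² + (y − 9.675)² = 64.2076566741²
eq3: (x + 29.747)² + (y − 45.589)² = 68.8929712709²
eq3−eq2, eq3−eq1 (x²,y² cancel):
  123.874·x − 71.828·y = -1209.820890
  41.320·x − 34.330·y = -165.215659
det = 123.874·-34.330 − -71.828·41.320 = -1284.661460
x = (-1209.820890·-34.330 − -71.828·-165.215659) / -1284.661460 = -23.092497
y = (123.874·-165.215659 − -1209.820890·41.320) / -1284.661460 = -22.981833
|P − Q| = √((-23.092497 − 16.409)² + (-22.981833 − 44.199)²) = 77.933513

77.934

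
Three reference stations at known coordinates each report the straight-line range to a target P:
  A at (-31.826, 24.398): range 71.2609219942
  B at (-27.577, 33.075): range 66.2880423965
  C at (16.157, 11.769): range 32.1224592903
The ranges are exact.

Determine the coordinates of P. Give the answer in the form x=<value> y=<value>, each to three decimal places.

eq1: (x + 31.826)² + (y − 24.398)² = 71.2609219942²
eq2: (x + 27.577)² + (y − 33.075)² = 66.2880423965²
eq3: (x − 16.157)² + (y − 11.769)² = 32.1224592903²
eq3−eq1, eq3−eq2 (x²,y² cancel):
  -95.966·x + 25.258·y = -2837.667943
  -87.468·x + 42.612·y = -1907.363630
det = -95.966·42.612 − 25.258·-87.468 = -1880.036448
x = (-2837.667943·42.612 − 25.258·-1907.363630) / -1880.036448 = 38.692077
y = (-95.966·-1907.363630 − -2837.667943·-87.468) / -1880.036448 = 34.660542

x=38.692 y=34.661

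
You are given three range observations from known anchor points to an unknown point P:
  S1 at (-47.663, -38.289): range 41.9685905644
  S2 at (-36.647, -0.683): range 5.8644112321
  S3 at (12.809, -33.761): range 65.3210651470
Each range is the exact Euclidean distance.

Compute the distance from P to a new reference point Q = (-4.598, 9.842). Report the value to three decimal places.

eq1: (x + 47.663)² + (y + 38.289)² = 41.9685905644²
eq2: (x + 36.647)² + (y + 0.683)² = 5.8644112321²
eq3: (x − 12.809)² + (y + 33.761)² = 65.3210651470²
eq2−eq3, eq2−eq1 (x²,y² cancel):
  98.912·x − 66.156·y = -4272.043729
  -22.032·x − 75.212·y = 667.368717
det = 98.912·-75.212 − -66.156·-22.032 = -8896.918336
x = (-4272.043729·-75.212 − -66.156·667.368717) / -8896.918336 = -41.077077
y = (98.912·667.368717 − -4272.043729·-22.032) / -8896.918336 = 3.159621
|P − Q| = √((-41.077077 − -4.598)² + (3.159621 − 9.842)²) = 37.086079

37.086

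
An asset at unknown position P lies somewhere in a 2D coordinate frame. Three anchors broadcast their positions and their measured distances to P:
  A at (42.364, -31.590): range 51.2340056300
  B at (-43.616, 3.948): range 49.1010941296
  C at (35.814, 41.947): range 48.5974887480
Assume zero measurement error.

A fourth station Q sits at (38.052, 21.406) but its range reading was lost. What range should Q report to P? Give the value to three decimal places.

eq1: (x − 42.364)² + (y + 31.590)² = 51.2340056300²
eq2: (x + 43.616)² + (y − 3.948)² = 49.1010941296²
eq3: (x − 35.814)² + (y − 41.947)² = 48.5974887480²
eq3−eq2, eq3−eq1 (x²,y² cancel):
  -158.860·x − 75.998·y = -1173.452777
  13.100·x − 147.074·y = -512.764229
det = -158.860·-147.074 − -75.998·13.100 = 24359.749440
x = (-1173.452777·-147.074 − -75.998·-512.764229) / 24359.749440 = 5.485087
y = (-158.860·-512.764229 − -1173.452777·13.100) / 24359.749440 = 3.974998
|P − Q| = √((5.485087 − 38.052)² + (3.974998 − 21.406)²) = 36.938377

36.938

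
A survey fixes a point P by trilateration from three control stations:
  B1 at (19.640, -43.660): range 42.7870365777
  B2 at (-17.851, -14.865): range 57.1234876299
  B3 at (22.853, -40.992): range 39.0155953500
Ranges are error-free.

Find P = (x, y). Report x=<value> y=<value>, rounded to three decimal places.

x=38.454 y=-5.231

eq1: (x − 19.640)² + (y + 43.660)² = 42.7870365777²
eq2: (x + 17.851)² + (y + 14.865)² = 57.1234876299²
eq3: (x − 22.853)² + (y + 40.992)² = 39.0155953500²
eq3−eq2, eq3−eq1 (x²,y² cancel):
  -81.408·x + 52.254·y = -3403.853405
  -6.426·x − 5.336·y = -219.192292
det = -81.408·-5.336 − 52.254·-6.426 = 770.177292
x = (-3403.853405·-5.336 − 52.254·-219.192292) / 770.177292 = 38.454309
y = (-81.408·-219.192292 − -3403.853405·-6.426) / 770.177292 = -5.231465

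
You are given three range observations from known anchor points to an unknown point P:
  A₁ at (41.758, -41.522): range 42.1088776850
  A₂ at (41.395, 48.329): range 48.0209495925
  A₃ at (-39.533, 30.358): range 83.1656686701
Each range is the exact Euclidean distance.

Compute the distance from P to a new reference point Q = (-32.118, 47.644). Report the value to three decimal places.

84.584

eq1: (x − 41.758)² + (y + 41.522)² = 42.1088776850²
eq2: (x − 41.395)² + (y − 48.329)² = 48.0209495925²
eq3: (x + 39.533)² + (y − 30.358)² = 83.1656686701²
eq3−eq2, eq3−eq1 (x²,y² cancel):
  161.856·x + 35.942·y = 6175.288859
  162.582·x − 143.760·y = 6126.711660
det = 161.856·-143.760 − 35.942·162.582 = -29111.940804
x = (6175.288859·-143.760 − 35.942·6126.711660) / -29111.940804 = 38.058809
y = (161.856·6126.711660 − 6175.288859·162.582) / -29111.940804 = 0.424079
|P − Q| = √((38.058809 − -32.118)² + (0.424079 − 47.644)²) = 84.584310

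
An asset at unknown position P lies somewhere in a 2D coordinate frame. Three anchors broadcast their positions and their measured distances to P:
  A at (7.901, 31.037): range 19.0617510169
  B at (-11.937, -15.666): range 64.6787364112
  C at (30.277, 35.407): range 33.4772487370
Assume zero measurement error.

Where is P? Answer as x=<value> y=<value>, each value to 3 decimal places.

eq1: (x − 7.901)² + (y − 31.037)² = 19.0617510169²
eq2: (x + 11.937)² + (y + 15.666)² = 64.6787364112²
eq3: (x − 30.277)² + (y − 35.407)² = 33.4772487370²
eq1−eq3, eq1−eq2 (x²,y² cancel):
  44.752·x + 8.740·y = 387.255377
  -39.676·x − 93.406·y = -4457.794237
det = 44.752·-93.406 − 8.740·-39.676 = -3833.337072
x = (387.255377·-93.406 − 8.740·-4457.794237) / -3833.337072 = -0.727603
y = (44.752·-4457.794237 − 387.255377·-39.676) / -3833.337072 = 48.033987

x=-0.728 y=48.034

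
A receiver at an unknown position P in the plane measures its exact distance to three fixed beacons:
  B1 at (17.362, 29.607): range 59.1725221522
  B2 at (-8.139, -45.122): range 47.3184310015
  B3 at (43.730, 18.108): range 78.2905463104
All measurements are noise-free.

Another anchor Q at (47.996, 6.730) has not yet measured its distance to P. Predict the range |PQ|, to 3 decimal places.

eq1: (x − 17.362)² + (y − 29.607)² = 59.1725221522²
eq2: (x + 8.139)² + (y + 45.122)² = 47.3184310015²
eq3: (x − 43.730)² + (y − 18.108)² = 78.2905463104²
eq1−eq3, eq1−eq2 (x²,y² cancel):
  52.736·x − 22.998·y = -1565.823193
  -51.002·x − 149.458·y = 2186.578177
det = 52.736·-149.458 − -22.998·-51.002 = -9054.761084
x = (-1565.823193·-149.458 − -22.998·2186.578177) / -9054.761084 = -31.399142
y = (52.736·2186.578177 − -1565.823193·-51.002) / -9054.761084 = -3.915208
|P − Q| = √((-31.399142 − 47.996)² + (-3.915208 − 6.730)²) = 80.105612

80.106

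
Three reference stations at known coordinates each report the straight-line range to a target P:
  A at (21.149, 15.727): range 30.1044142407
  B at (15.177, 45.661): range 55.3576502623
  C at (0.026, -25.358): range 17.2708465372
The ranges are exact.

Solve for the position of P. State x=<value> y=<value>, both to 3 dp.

x=3.093 y=-8.362

eq1: (x − 21.149)² + (y − 15.727)² = 30.1044142407²
eq2: (x − 15.177)² + (y − 45.661)² = 55.3576502623²
eq3: (x − 0.026)² + (y + 25.358)² = 17.2708465372²
eq1−eq3, eq1−eq2 (x²,y² cancel):
  -42.246·x − 82.170·y = 556.403727
  -11.944·x + 59.868·y = -537.544166
det = -42.246·59.868 − -82.170·-11.944 = -3510.622008
x = (556.403727·59.868 − -82.170·-537.544166) / -3510.622008 = 3.093248
y = (-42.246·-537.544166 − 556.403727·-11.944) / -3510.622008 = -8.361703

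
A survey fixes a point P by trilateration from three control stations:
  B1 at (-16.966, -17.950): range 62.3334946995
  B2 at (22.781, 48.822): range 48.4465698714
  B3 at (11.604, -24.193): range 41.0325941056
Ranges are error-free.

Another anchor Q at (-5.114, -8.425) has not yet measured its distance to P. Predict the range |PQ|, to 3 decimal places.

48.113

eq1: (x + 16.966)² + (y + 17.950)² = 62.3334946995²
eq2: (x − 22.781)² + (y − 48.822)² = 48.4465698714²
eq3: (x − 11.604)² + (y + 24.193)² = 41.0325941056²
eq2−eq3, eq2−eq1 (x²,y² cancel):
  -22.354·x − 146.030·y = -1519.211227
  -79.494·x − 133.544·y = -3830.908418
det = -22.354·-133.544 − -146.030·-79.494 = -8623.266244
x = (-1519.211227·-133.544 − -146.030·-3830.908418) / -8623.266244 = 41.346979
y = (-22.354·-3830.908418 − -1519.211227·-79.494) / -8623.266244 = 4.074100
|P − Q| = √((41.346979 − -5.114)² + (4.074100 − -8.425)²) = 48.112889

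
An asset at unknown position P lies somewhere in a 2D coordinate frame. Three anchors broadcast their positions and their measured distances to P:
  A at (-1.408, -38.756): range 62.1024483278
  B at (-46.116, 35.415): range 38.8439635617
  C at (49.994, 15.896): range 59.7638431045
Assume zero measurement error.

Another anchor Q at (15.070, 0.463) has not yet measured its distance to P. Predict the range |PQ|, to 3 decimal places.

33.130

eq1: (x + 1.408)² + (y + 38.756)² = 62.1024483278²
eq2: (x + 46.116)² + (y − 35.415)² = 38.8439635617²
eq3: (x − 49.994)² + (y − 15.896)² = 59.7638431045²
eq3−eq2, eq3−eq1 (x²,y² cancel):
  -192.220·x + 39.038·y = 2691.688266
  -102.804·x − 109.304·y = -1533.069998
det = -192.220·-109.304 − 39.038·-102.804 = 25023.677432
x = (2691.688266·-109.304 − 39.038·-1533.069998) / 25023.677432 = -9.365702
y = (-192.220·-1533.069998 − 2691.688266·-102.804) / 25023.677432 = 22.834495
|P − Q| = √((-9.365702 − 15.070)² + (22.834495 − 0.463)²) = 33.129855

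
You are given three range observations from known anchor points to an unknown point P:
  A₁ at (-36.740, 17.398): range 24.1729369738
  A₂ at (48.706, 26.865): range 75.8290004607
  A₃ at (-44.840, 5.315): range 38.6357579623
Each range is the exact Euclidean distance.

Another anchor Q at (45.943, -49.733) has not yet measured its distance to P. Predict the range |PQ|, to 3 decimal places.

eq1: (x + 36.740)² + (y − 17.398)² = 24.1729369738²
eq2: (x − 48.706)² + (y − 26.865)² = 75.8290004607²
eq3: (x + 44.840)² + (y − 5.315)² = 38.6357579623²
eq1−eq3, eq1−eq2 (x²,y² cancel):
  -16.200·x − 24.166·y = -522.034090
  170.892·x + 18.934·y = -3724.221772
det = -16.200·18.934 − -24.166·170.892 = 3823.045272
x = (-522.034090·18.934 − -24.166·-3724.221772) / 3823.045272 = -26.126747
y = (-16.200·-3724.221772 − -522.034090·170.892) / 3823.045272 = 39.116419
|P − Q| = √((-26.126747 − 45.943)² + (39.116419 − -49.733)²) = 114.403967

114.404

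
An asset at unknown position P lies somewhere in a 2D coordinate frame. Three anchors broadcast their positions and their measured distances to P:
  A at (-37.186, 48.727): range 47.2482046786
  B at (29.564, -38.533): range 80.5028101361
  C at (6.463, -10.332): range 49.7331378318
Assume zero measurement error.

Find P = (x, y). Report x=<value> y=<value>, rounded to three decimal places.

x=9.118 y=39.330

eq1: (x + 37.186)² + (y − 48.727)² = 47.2482046786²
eq2: (x − 29.564)² + (y + 38.533)² = 80.5028101361²
eq3: (x − 6.463)² + (y + 10.332)² = 49.7331378318²
eq1−eq3, eq1−eq2 (x²,y² cancel):
  87.298·x − 118.118·y = -3849.590685
  133.500·x − 174.520·y = -5646.606534
det = 87.298·-174.520 − -118.118·133.500 = 533.506040
x = (-3849.590685·-174.520 − -118.118·-5646.606534) / 533.506040 = 9.118352
y = (87.298·-5646.606534 − -3849.590685·133.500) / 533.506040 = 39.330200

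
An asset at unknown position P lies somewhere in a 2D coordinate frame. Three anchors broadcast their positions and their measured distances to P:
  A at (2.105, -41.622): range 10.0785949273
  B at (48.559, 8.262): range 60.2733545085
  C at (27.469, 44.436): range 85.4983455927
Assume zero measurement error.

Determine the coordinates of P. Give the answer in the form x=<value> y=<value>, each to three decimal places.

x=11.989 y=-39.649

eq1: (x − 2.105)² + (y + 41.622)² = 10.0785949273²
eq2: (x − 48.559)² + (y − 8.262)² = 60.2733545085²
eq3: (x − 27.469)² + (y − 44.436)² = 85.4983455927²
eq1−eq2, eq1−eq3 (x²,y² cancel):
  92.908·x + 99.768·y = -2841.883972
  50.728·x + 172.116·y = -6216.106875
det = 92.908·172.116 − 99.768·50.728 = 10929.922224
x = (-2841.883972·172.116 − 99.768·-6216.106875) / 10929.922224 = 11.988635
y = (92.908·-6216.106875 − -2841.883972·50.728) / 10929.922224 = -39.649227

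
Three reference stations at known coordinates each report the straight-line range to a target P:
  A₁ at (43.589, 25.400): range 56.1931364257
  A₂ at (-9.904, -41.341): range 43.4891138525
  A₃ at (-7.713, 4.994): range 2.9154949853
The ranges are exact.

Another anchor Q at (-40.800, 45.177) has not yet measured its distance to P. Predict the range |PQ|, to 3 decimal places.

eq1: (x − 43.589)² + (y − 25.400)² = 56.1931364257²
eq2: (x + 9.904)² + (y + 41.341)² = 43.4891138525²
eq3: (x + 7.713)² + (y − 4.994)² = 2.9154949853²
eq3−eq2, eq3−eq1 (x²,y² cancel):
  -4.382·x − 92.670·y = -160.065821
  102.604·x + 40.812·y = -688.437954
det = -4.382·40.812 − -92.670·102.604 = 9329.474496
x = (-160.065821·40.812 − -92.670·-688.437954) / 9329.474496 = -7.538490
y = (-4.382·-688.437954 − -160.065821·102.604) / 9329.474496 = 2.083732
|P − Q| = √((-7.538490 − -40.800)² + (2.083732 − 45.177)²) = 54.436732

54.437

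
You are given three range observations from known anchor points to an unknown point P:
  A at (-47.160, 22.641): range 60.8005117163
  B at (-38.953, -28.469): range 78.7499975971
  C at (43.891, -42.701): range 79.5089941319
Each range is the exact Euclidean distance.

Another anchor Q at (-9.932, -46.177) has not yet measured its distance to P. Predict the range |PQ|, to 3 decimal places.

80.172

eq1: (x + 47.160)² + (y − 22.641)² = 60.8005117163²
eq2: (x + 38.953)² + (y + 28.469)² = 78.7499975971²
eq3: (x − 43.891)² + (y + 42.701)² = 79.5089941319²
eq2−eq1, eq2−eq3 (x²,y² cancel):
  -16.414·x + 102.220·y = 2913.720208
  165.688·x − 28.464·y = 1301.857086
det = -16.414·-28.464 − 102.220·165.688 = -16469.419264
x = (2913.720208·-28.464 − 102.220·1301.857086) / -16469.419264 = 13.115943
y = (-16.414·1301.857086 − 2913.720208·165.688) / -16469.419264 = 30.610500
|P − Q| = √((13.115943 − -9.932)² + (30.610500 − -46.177)²) = 80.171864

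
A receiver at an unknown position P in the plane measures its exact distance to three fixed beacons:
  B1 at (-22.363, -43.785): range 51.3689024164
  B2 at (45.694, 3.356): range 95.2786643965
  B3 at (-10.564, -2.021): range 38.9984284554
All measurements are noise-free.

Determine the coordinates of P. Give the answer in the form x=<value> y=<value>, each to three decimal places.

eq1: (x + 22.363)² + (y + 43.785)² = 51.3689024164²
eq2: (x − 45.694)² + (y − 3.356)² = 95.2786643965²
eq3: (x + 10.564)² + (y + 2.021)² = 38.9984284554²
eq3−eq1, eq3−eq2 (x²,y² cancel):
  -23.598·x − 83.528·y = 1183.660744
  112.516·x + 10.754·y = -5573.624632
det = -23.598·10.754 − -83.528·112.516 = 9144.463556
x = (1183.660744·10.754 − -83.528·-5573.624632) / 9144.463556 = -49.518993
y = (-23.598·-5573.624632 − 1183.660744·112.516) / 9144.463556 = -0.180916

x=-49.519 y=-0.181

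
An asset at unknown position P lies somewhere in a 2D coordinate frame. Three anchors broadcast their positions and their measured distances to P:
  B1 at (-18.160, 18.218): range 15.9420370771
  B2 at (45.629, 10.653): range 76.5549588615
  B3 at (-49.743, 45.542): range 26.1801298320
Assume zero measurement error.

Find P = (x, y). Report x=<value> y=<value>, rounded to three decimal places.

x=-28.304 y=30.516

eq1: (x + 18.160)² + (y − 18.218)² = 15.9420370771²
eq2: (x − 45.629)² + (y − 10.653)² = 76.5549588615²
eq3: (x + 49.743)² + (y − 45.542)² = 26.1801298320²
eq2−eq3, eq2−eq1 (x²,y² cancel):
  -190.744·x + 69.778·y = 7528.210291
  -127.578·x + 15.130·y = 4072.702254
det = -190.744·15.130 − 69.778·-127.578 = 6016.180964
x = (7528.210291·15.130 − 69.778·4072.702254) / 6016.180964 = -28.304201
y = (-190.744·4072.702254 − 7528.210291·-127.578) / 6016.180964 = 30.516119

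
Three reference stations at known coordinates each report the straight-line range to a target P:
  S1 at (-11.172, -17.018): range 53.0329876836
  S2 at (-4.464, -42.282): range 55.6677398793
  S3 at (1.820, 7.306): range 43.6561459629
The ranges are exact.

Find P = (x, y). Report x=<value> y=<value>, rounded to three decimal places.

eq1: (x + 11.172)² + (y + 17.018)² = 53.0329876836²
eq2: (x + 4.464)² + (y + 42.282)² = 55.6677398793²
eq3: (x − 1.820)² + (y − 7.306)² = 43.6561459629²
eq1−eq2, eq1−eq3 (x²,y² cancel):
  13.416·x − 50.528·y = 1106.869431
  25.984·x + 48.648·y = 548.902830
det = 13.416·48.648 − -50.528·25.984 = 1965.581120
x = (1106.869431·48.648 − -50.528·548.902830) / 1965.581120 = 41.505255
y = (13.416·548.902830 − 1106.869431·25.984) / 1965.581120 = -10.885745

x=41.505 y=-10.886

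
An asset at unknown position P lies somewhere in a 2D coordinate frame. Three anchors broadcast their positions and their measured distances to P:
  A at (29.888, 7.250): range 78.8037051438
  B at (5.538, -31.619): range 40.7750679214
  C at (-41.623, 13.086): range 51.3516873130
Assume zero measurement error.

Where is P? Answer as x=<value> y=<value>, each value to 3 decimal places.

eq1: (x − 29.888)² + (y − 7.250)² = 78.8037051438²
eq2: (x − 5.538)² + (y + 31.619)² = 40.7750679214²
eq3: (x + 41.623)² + (y − 13.086)² = 51.3516873130²
eq2−eq3, eq2−eq1 (x²,y² cancel):
  -94.322·x + 89.410·y = -101.102706
  48.700·x + 77.738·y = -4631.993341
det = -94.322·77.738 − 89.410·48.700 = -11686.670636
x = (-101.102706·77.738 − 89.410·-4631.993341) / -11686.670636 = -34.764991
y = (-94.322·-4631.993341 − -101.102706·48.700) / -11686.670636 = -37.805684

x=-34.765 y=-37.806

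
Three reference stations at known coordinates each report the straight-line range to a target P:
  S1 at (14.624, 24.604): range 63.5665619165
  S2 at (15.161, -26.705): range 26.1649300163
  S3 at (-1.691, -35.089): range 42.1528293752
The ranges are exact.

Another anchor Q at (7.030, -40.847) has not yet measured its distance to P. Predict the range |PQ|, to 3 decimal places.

34.202

eq1: (x − 14.624)² + (y − 24.604)² = 63.5665619165²
eq2: (x − 15.161)² + (y + 26.705)² = 26.1649300163²
eq3: (x + 1.691)² + (y + 35.089)² = 42.1528293752²
eq1−eq2, eq1−eq3 (x²,y² cancel):
  1.074·x − 102.618·y = 3479.898985
  -32.630·x − 119.386·y = 2678.725980
det = 1.074·-119.386 − -102.618·-32.630 = -3476.645904
x = (3479.898985·-119.386 − -102.618·2678.725980) / -3476.645904 = 40.431416
y = (1.074·2678.725980 − 3479.898985·-32.630) / -3476.645904 = -33.488040
|P − Q| = √((40.431416 − 7.030)² + (-33.488040 − -40.847)²) = 34.202469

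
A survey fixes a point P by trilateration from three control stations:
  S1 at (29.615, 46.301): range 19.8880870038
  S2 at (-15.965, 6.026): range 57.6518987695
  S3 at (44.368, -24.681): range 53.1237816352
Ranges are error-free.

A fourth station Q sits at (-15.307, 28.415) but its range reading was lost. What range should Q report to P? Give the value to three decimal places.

52.653

eq1: (x − 29.615)² + (y − 46.301)² = 19.8880870038²
eq2: (x + 15.965)² + (y − 6.026)² = 57.6518987695²
eq3: (x − 44.368)² + (y + 24.681)² = 53.1237816352²
eq3−eq1, eq3−eq2 (x²,y² cancel):
  -29.506·x + 141.964·y = 2869.759812
  -120.666·x + 61.414·y = -2788.082541
det = -29.506·61.414 − 141.964·-120.666 = 15318.146540
x = (2869.759812·61.414 − 141.964·-2788.082541) / 15318.146540 = 37.344647
y = (-29.506·-2788.082541 − 2869.759812·-120.666) / 15318.146540 = 27.976466
|P − Q| = √((37.344647 − -15.307)² + (27.976466 − 28.415)²) = 52.653473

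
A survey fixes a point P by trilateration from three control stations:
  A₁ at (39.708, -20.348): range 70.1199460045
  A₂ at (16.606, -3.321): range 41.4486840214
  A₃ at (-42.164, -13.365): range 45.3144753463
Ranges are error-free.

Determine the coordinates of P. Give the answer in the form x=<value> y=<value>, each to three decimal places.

x=-15.304 y=23.131

eq1: (x − 39.708)² + (y + 20.348)² = 70.1199460045²
eq2: (x − 16.606)² + (y + 3.321)² = 41.4486840214²
eq3: (x + 42.164)² + (y + 13.365)² = 45.3144753463²
eq3−eq2, eq3−eq1 (x²,y² cancel):
  117.540·x + 20.088·y = -1334.229575
  163.744·x − 13.966·y = -2829.064905
det = 117.540·-13.966 − 20.088·163.744 = -4930.853112
x = (-1334.229575·-13.966 − 20.088·-2829.064905) / -4930.853112 = -15.304473
y = (117.540·-2829.064905 − -1334.229575·163.744) / -4930.853112 = 23.131129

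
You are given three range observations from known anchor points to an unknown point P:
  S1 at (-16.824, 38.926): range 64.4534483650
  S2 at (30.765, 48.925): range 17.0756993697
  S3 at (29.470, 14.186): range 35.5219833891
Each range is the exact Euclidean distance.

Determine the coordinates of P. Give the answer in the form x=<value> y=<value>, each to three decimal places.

x=47.354 y=44.878

eq1: (x + 16.824)² + (y − 38.926)² = 64.4534483650²
eq2: (x − 30.765)² + (y − 48.925)² = 17.0756993697²
eq3: (x − 29.470)² + (y − 14.186)² = 35.5219833891²
eq1−eq3, eq1−eq2 (x²,y² cancel):
  92.588·x − 49.480·y = 2163.878746
  95.178·x + 19.998·y = 5404.527895
det = 92.588·19.998 − -49.480·95.178 = 6560.982264
x = (2163.878746·19.998 − -49.480·5404.527895) / 6560.982264 = 47.354081
y = (92.588·5404.527895 − 2163.878746·95.178) / 6560.982264 = 44.877545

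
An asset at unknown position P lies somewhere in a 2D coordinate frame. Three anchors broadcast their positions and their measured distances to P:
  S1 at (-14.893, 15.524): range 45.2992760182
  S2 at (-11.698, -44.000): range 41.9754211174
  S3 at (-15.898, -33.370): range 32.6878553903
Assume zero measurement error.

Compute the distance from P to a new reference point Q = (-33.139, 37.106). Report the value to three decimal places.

56.721

eq1: (x + 14.893)² + (y − 15.524)² = 45.2992760182²
eq2: (x + 11.698)² + (y + 44.000)² = 41.9754211174²
eq3: (x + 15.898)² + (y + 33.370)² = 32.6878553903²
eq3−eq1, eq3−eq2 (x²,y² cancel):
  2.010·x + 97.788·y = -1887.035797
  8.400·x − 21.260·y = 13.099812
det = 2.010·-21.260 − 97.788·8.400 = -864.151800
x = (-1887.035797·-21.260 − 97.788·13.099812) / -864.151800 = -44.942771
y = (2.010·13.099812 − -1887.035797·8.400) / -864.151800 = -18.373429
|P − Q| = √((-44.942771 − -33.139)² + (-18.373429 − 37.106)²) = 56.721213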